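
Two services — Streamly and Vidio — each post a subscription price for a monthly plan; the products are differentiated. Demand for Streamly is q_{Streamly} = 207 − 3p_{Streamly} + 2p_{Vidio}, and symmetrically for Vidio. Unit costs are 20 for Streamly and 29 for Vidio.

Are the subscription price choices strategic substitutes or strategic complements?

Streamly's profit: π = (p_{Streamly} − 20)(207 − 3p_{Streamly} + 2p_{Vidio}).
∂π/∂p_{Streamly} = 267 − 6p_{Streamly} + 2p_{Vidio} = 0 ⇒ p_{Streamly} = 44.5 + (1/3)p_{Vidio}.
The best-response slope dp_{Streamly}/dp_{Vidio} = 1/3 > 0: the reaction function is upward-sloping, so the choices are strategic complements.

strategic complements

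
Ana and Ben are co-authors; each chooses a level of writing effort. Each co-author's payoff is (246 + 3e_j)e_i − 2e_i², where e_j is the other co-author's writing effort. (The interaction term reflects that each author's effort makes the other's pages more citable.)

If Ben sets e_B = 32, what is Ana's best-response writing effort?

85.5

Ana's payoff is (246 + 3e_B)e_A − 2e_A².
∂π/∂e_A = 246 + 3e_B − 4e_A = 0, so e_A = 61.5 + 0.75e_B.
At e_B = 32: e_A = 61.5 + 0.75·32 = 85.5.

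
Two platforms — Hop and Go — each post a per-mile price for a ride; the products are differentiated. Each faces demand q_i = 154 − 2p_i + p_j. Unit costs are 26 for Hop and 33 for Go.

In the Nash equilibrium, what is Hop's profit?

Hop's profit: π = (p_{Hop} − 26)(154 − 2p_{Hop} + p_{Go}).
∂π/∂p_{Hop} = 206 − 4p_{Hop} + p_{Go} = 0 ⇒ p_{Hop} = 51.5 + 0.25p_{Go}.
Similarly p_{Go} = 55 + 0.25p_{Hop}.
Plugging p_{Go} into Hop's best response: p_{Hop} = 51.5 + 0.25(55 + 0.25p_{Hop}) ⇒ 0.9375p_{Hop} = 65.25, so p_{Hop} = 69.6.
Then p_{Go} = 55 + 0.25·69.6 = 72.4.
q_{Hop} = 154 − 2·69.6 + 72.4 = 87.2.
Profit = (69.6 − 26)·87.2 = 3801.92.

3801.92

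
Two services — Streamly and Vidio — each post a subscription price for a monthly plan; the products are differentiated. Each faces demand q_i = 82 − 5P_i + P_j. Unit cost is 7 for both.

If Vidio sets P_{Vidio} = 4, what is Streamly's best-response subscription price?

Streamly's profit: π = (P_{Streamly} − 7)(82 − 5P_{Streamly} + P_{Vidio}).
∂π/∂P_{Streamly} = 117 − 10P_{Streamly} + P_{Vidio} = 0 ⇒ P_{Streamly} = 11.7 + 0.1P_{Vidio}.
At P_{Vidio} = 4: P_{Streamly} = 11.7 + 0.1·4 = 12.1.

12.1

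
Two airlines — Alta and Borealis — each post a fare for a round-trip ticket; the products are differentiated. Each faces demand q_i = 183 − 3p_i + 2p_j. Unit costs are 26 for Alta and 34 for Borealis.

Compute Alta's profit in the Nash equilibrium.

Alta's profit: π = (p_{Alta} − 26)(183 − 3p_{Alta} + 2p_{Borealis}).
∂π/∂p_{Alta} = 261 − 6p_{Alta} + 2p_{Borealis} = 0 ⇒ p_{Alta} = 43.5 + (1/3)p_{Borealis}.
Similarly p_{Borealis} = 47.5 + (1/3)p_{Alta}.
Substituting the second reaction function into the first: p_{Alta} = 43.5 + (1/3)(47.5 + (1/3)p_{Alta}), which gives (8/9)p_{Alta} = 178/3 ⇒ p_{Alta} = 66.75.
Then p_{Borealis} = 47.5 + (1/3)·66.75 = 69.75.
q_{Alta} = 183 − 3·66.75 + 2·69.75 = 122.25.
Profit = (66.75 − 26)·122.25 = 4981.6875.

4981.6875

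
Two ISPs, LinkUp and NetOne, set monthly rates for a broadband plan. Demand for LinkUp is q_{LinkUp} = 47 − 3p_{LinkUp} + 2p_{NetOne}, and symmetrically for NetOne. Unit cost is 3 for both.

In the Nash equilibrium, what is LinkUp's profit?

LinkUp's profit: π = (p_{LinkUp} − 3)(47 − 3p_{LinkUp} + 2p_{NetOne}).
∂π/∂p_{LinkUp} = 56 − 6p_{LinkUp} + 2p_{NetOne} = 0 ⇒ p_{LinkUp} = 28/3 + (1/3)p_{NetOne}.
By symmetry p_{NetOne} = p_{LinkUp}; substituting into the reaction function, (2/3)p_{LinkUp} = 28/3 and p_{LinkUp} = 14.
q_{LinkUp} = 47 − 3·14 + 2·14 = 33.
Profit = (14 − 3)·33 = 363.

363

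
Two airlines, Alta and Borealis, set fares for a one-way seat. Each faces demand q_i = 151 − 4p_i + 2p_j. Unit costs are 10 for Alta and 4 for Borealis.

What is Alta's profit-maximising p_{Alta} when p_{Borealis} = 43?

34.625

Alta's profit: π = (p_{Alta} − 10)(151 − 4p_{Alta} + 2p_{Borealis}).
∂π/∂p_{Alta} = 191 − 8p_{Alta} + 2p_{Borealis} = 0 ⇒ p_{Alta} = 23.875 + 0.25p_{Borealis}.
At p_{Borealis} = 43: p_{Alta} = 23.875 + 0.25·43 = 34.625.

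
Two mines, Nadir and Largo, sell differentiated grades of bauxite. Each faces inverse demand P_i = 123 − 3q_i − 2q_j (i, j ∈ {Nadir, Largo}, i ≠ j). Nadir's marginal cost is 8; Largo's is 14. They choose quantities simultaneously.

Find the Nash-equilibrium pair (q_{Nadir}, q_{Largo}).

14.75, 13.25

Mine Nadir's profit: π = q_{Nadir}(123 − 3q_{Nadir} − 2q_{Largo}) − 8q_{Nadir}.
∂π/∂q_{Nadir} = 115 − 6q_{Nadir} − 2q_{Largo} = 0 ⇒ q_{Nadir} = 115/6 − (1/3)q_{Largo}.
Similarly q_{Largo} = 109/6 − (1/3)q_{Nadir}.
Plugging q_{Largo} into Nadir's best response: q_{Nadir} = 115/6 − (1/3)(109/6 − (1/3)q_{Nadir}) ⇒ (8/9)q_{Nadir} = 118/9, so q_{Nadir} = 14.75.
Then q_{Largo} = 109/6 − (1/3)·14.75 = 13.25.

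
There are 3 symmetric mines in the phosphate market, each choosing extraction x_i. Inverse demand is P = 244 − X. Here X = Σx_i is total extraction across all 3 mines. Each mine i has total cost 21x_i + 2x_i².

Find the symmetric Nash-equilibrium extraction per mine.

27.875

A representative mine's profit is π_i = x_i(244 − X) − 21x_i − 2x_i², with X = x_i + Σ_{j≠i} x_j.
First-order condition: 223 − 6x_i − Σ_{j≠i} x_j = 0.
In a symmetric equilibrium every mine chooses the same x, so Σ_{j≠i} x_j = 2x. The condition becomes 223 − 8x = 0, giving x = 223/8 = 27.875.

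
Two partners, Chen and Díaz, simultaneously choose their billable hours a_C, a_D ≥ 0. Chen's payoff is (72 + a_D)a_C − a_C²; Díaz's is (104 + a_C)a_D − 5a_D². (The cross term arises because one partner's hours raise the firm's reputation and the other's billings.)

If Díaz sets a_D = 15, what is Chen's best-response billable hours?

43.5

Expanding Chen's payoff: 72a_C + a_Da_C − a_C².
∂π/∂a_C = 72 + a_D − 2a_C = 0, so a_C = 36 + 0.5a_D.
At a_D = 15: a_C = 36 + 0.5·15 = 43.5.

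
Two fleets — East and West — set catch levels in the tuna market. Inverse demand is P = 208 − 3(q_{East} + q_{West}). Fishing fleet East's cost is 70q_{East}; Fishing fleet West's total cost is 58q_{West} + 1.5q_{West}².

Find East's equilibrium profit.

Fishing fleet East's profit: π = q_{East}(208 − 3(q_{East} + q_{West})) − 70q_{East}.
∂π/∂q_{East} = 138 − 6q_{East} − 3q_{West} = 0, so q_{East} = 23 − 0.5q_{West}.
For West: ∂π/∂q_{West} = 150 − 9q_{West} − 3q_{East} = 0 ⇒ q_{West} = 50/3 − (1/3)q_{East}.
Substituting the second reaction function into the first: q_{East} = 23 − 0.5(50/3 − (1/3)q_{East}), which gives (5/6)q_{East} = 44/3 ⇒ q_{East} = 17.6.
Then q_{West} = 50/3 − (1/3)·17.6 = 10.8.
Price P = 208 − 3·28.4 = 122.8.
East's profit: (122.8 − 70)·17.6 = 929.28.

929.28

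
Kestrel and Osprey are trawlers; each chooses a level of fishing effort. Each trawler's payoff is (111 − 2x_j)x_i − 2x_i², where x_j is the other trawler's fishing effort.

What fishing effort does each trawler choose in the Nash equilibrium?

Kestrel's payoff is (111 − 2x_O)x_K − 2x_K².
∂π/∂x_K = 111 − 2x_O − 4x_K = 0, so x_K = 27.75 − 0.5x_O.
Setting x_K = x_O in the reaction function: x_K = 27.75 − 0.5x_K, so x_K = 27.75 / 1.5 = 18.5.

18.5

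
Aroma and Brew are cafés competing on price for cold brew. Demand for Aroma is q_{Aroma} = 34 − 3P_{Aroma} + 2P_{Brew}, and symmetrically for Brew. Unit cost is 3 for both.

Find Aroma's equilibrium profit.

180.1875

Aroma's profit: π = (P_{Aroma} − 3)(34 − 3P_{Aroma} + 2P_{Brew}).
∂π/∂P_{Aroma} = 43 − 6P_{Aroma} + 2P_{Brew} = 0 ⇒ P_{Aroma} = 43/6 + (1/3)P_{Brew}.
Setting P_{Aroma} = P_{Brew} in the reaction function: P_{Aroma} = 43/6 + (1/3)P_{Aroma}, so P_{Aroma} = (43/6) / (2/3) = 10.75.
q_{Aroma} = 34 − 3·10.75 + 2·10.75 = 23.25.
Profit = (10.75 − 3)·23.25 = 180.1875.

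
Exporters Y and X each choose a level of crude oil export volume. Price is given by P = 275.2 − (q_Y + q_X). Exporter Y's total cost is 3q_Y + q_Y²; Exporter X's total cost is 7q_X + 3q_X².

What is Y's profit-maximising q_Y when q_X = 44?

57.05

Exporter Y's profit: π = q_Y(275.2 − (q_Y + q_X)) − 3q_Y − q_Y².
∂π/∂q_Y = 272.2 − 4q_Y − q_X = 0, so q_Y = 68.05 − 0.25q_X.
At q_X = 44: q_Y = 68.05 − 0.25·44 = 57.05.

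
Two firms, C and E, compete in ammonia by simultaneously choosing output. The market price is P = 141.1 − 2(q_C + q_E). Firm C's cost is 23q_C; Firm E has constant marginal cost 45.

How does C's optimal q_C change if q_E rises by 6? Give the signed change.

Firm C's profit: π = q_C(141.1 − 2(q_C + q_E)) − 23q_C.
∂π/∂q_C = 118.1 − 4q_C − 2q_E = 0, so q_C = 29.525 − 0.5q_E.
The reaction-function slope is −0.5, so a 6-unit rise in q_E moves q_C by −0.5 × 6 = −3. C's best response falls — the actions are strategic substitutes.

-3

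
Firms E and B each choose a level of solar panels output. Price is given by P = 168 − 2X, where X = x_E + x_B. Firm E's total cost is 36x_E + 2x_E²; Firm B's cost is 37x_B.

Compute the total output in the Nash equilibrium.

Firm E's profit: π = x_E(168 − 2(x_E + x_B)) − 36x_E − 2x_E².
∂π/∂x_E = 132 − 8x_E − 2x_B = 0, so x_E = 16.5 − 0.25x_B.
For B: ∂π/∂x_B = 131 − 4x_B − 2x_E = 0 ⇒ x_B = 32.75 − 0.5x_E.
Substituting the second reaction function into the first: x_E = 16.5 − 0.25(32.75 − 0.5x_E), which gives 0.875x_E = 8.3125 ⇒ x_E = 9.5.
Then x_B = 32.75 − 0.5·9.5 = 28.
Total output: 9.5 + 28 = 37.5.

37.5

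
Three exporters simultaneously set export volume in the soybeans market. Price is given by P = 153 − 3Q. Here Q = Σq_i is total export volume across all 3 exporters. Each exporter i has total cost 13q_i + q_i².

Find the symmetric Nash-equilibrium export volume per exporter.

10

A representative exporter's profit is π_i = q_i(153 − 3Q) − 13q_i − q_i², with Q = q_i + Σ_{j≠i} q_j.
First-order condition: 140 − 8q_i − 3Σ_{j≠i} q_j = 0.
With identical exporters, set every q_j = q: then 140 − 8q − 6q = 0, i.e. q = 140/14 = 10.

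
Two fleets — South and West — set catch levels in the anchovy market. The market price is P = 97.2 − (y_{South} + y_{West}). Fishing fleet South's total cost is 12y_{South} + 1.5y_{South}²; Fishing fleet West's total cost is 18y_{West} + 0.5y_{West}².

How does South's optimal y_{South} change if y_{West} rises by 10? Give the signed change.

-2

Fishing fleet South's profit: π = y_{South}(97.2 − (y_{South} + y_{West})) − 12y_{South} − 1.5y_{South}².
∂π/∂y_{South} = 85.2 − 5y_{South} − y_{West} = 0, so y_{South} = 17.04 − 0.2y_{West}.
The reaction-function slope is −0.2, so a 10-unit rise in y_{West} moves y_{South} by −0.2 × 10 = −2. South's best response falls — the actions are strategic substitutes.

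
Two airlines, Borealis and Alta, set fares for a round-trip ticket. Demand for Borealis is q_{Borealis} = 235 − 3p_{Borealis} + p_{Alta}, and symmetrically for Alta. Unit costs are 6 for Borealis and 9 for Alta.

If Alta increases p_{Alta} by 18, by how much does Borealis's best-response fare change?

3

Borealis's profit: π = (p_{Borealis} − 6)(235 − 3p_{Borealis} + p_{Alta}).
∂π/∂p_{Borealis} = 253 − 6p_{Borealis} + p_{Alta} = 0 ⇒ p_{Borealis} = 253/6 + (1/6)p_{Alta}.
The reaction-function slope is 1/6, so an 18-unit rise in p_{Alta} moves p_{Borealis} by 1/6 × 18 = 3. Borealis's best response rises — the actions are strategic complements.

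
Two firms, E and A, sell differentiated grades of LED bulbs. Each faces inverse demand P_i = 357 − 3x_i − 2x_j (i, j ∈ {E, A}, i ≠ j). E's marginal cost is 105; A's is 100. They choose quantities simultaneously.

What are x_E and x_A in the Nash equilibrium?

Firm E's profit: π = x_E(357 − 3x_E − 2x_A) − 105x_E.
∂π/∂x_E = 252 − 6x_E − 2x_A = 0 ⇒ x_E = 42 − (1/3)x_A.
Similarly x_A = 257/6 − (1/3)x_E.
Plugging x_A into E's best response: x_E = 42 − (1/3)(257/6 − (1/3)x_E) ⇒ (8/9)x_E = 499/18, so x_E = 31.1875.
Then x_A = 257/6 − (1/3)·31.1875 = 32.4375.

31.1875, 32.4375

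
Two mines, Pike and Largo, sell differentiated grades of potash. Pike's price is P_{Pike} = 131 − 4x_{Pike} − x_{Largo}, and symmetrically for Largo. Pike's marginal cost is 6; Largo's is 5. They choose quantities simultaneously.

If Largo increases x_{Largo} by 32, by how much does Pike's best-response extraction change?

-4

Mine Pike's profit: π = x_{Pike}(131 − 4x_{Pike} − x_{Largo}) − 6x_{Pike}.
∂π/∂x_{Pike} = 125 − 8x_{Pike} − x_{Largo} = 0 ⇒ x_{Pike} = 15.625 − 0.125x_{Largo}.
The reaction-function slope is −0.125, so a 32-unit rise in x_{Largo} moves x_{Pike} by −0.125 × 32 = −4. Pike's best response falls — the actions are strategic substitutes.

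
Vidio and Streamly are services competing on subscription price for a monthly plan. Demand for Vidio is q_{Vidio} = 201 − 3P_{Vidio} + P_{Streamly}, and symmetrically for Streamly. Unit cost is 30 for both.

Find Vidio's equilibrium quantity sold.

Vidio's profit: π = (P_{Vidio} − 30)(201 − 3P_{Vidio} + P_{Streamly}).
∂π/∂P_{Vidio} = 291 − 6P_{Vidio} + P_{Streamly} = 0 ⇒ P_{Vidio} = 48.5 + (1/6)P_{Streamly}.
Setting P_{Vidio} = P_{Streamly} in the reaction function: P_{Vidio} = 48.5 + (1/6)P_{Vidio}, so P_{Vidio} = 48.5 / (5/6) = 58.2.
q_{Vidio} = 201 − 3·58.2 + 58.2 = 84.6.

84.6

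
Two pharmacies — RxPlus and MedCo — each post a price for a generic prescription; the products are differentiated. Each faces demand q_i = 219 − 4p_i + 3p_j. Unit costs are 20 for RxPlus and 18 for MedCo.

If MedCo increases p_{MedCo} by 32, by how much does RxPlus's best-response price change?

RxPlus's profit: π = (p_{RxPlus} − 20)(219 − 4p_{RxPlus} + 3p_{MedCo}).
∂π/∂p_{RxPlus} = 299 − 8p_{RxPlus} + 3p_{MedCo} = 0 ⇒ p_{RxPlus} = 37.375 + 0.375p_{MedCo}.
The reaction-function slope is 0.375, so a 32-unit rise in p_{MedCo} moves p_{RxPlus} by 0.375 × 32 = 12. RxPlus's best response rises — the actions are strategic complements.

12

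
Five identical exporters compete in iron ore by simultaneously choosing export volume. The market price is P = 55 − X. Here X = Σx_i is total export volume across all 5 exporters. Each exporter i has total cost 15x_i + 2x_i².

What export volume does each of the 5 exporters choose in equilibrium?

A representative exporter's profit is π_i = x_i(55 − X) − 15x_i − 2x_i², with X = x_i + Σ_{j≠i} x_j.
First-order condition: 40 − 6x_i − Σ_{j≠i} x_j = 0.
With identical exporters, set every x_j = x: then 40 − 6x − 4x = 0, i.e. x = 40/10 = 4.

4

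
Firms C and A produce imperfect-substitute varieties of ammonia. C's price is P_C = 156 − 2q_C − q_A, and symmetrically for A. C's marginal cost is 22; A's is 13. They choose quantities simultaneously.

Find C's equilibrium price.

Firm C's profit: π = q_C(156 − 2q_C − q_A) − 22q_C.
∂π/∂q_C = 134 − 4q_C − q_A = 0 ⇒ q_C = 33.5 − 0.25q_A.
Similarly q_A = 35.75 − 0.25q_C.
Solving the two reaction functions simultaneously: (1 − (−0.25)(−0.25))q_C = 33.5 − 0.25·35.75, so 0.9375q_C = 24.5625 and q_C = 26.2.
Then q_A = 35.75 − 0.25·26.2 = 29.2.
P_C = 156 − 2·26.2 − 29.2 = 74.4.

74.4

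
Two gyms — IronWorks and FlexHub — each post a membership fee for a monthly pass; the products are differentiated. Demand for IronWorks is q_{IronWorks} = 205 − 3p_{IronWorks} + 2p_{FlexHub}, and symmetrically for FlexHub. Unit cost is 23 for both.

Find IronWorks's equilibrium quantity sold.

IronWorks's profit: π = (p_{IronWorks} − 23)(205 − 3p_{IronWorks} + 2p_{FlexHub}).
∂π/∂p_{IronWorks} = 274 − 6p_{IronWorks} + 2p_{FlexHub} = 0 ⇒ p_{IronWorks} = 137/3 + (1/3)p_{FlexHub}.
By symmetry p_{FlexHub} = p_{IronWorks}; substituting into the reaction function, (2/3)p_{IronWorks} = 137/3 and p_{IronWorks} = 68.5.
q_{IronWorks} = 205 − 3·68.5 + 2·68.5 = 136.5.

136.5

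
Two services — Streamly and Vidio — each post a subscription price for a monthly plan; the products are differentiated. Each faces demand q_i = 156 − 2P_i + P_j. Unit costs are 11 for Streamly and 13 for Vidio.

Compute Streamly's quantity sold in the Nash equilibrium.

97.2

Streamly's profit: π = (P_{Streamly} − 11)(156 − 2P_{Streamly} + P_{Vidio}).
∂π/∂P_{Streamly} = 178 − 4P_{Streamly} + P_{Vidio} = 0 ⇒ P_{Streamly} = 44.5 + 0.25P_{Vidio}.
Similarly P_{Vidio} = 45.5 + 0.25P_{Streamly}.
Solving the two reaction functions simultaneously: (1 − (0.25)(0.25))P_{Streamly} = 44.5 + 0.25·45.5, so 0.9375P_{Streamly} = 55.875 and P_{Streamly} = 59.6.
Then P_{Vidio} = 45.5 + 0.25·59.6 = 60.4.
q_{Streamly} = 156 − 2·59.6 + 60.4 = 97.2.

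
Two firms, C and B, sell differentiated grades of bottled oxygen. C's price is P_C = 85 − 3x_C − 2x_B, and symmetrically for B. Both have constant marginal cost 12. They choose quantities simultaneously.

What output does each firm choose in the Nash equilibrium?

9.125

Firm C's profit: π = x_C(85 − 3x_C − 2x_B) − 12x_C.
∂π/∂x_C = 73 − 6x_C − 2x_B = 0 ⇒ x_C = 73/6 − (1/3)x_B.
By symmetry x_B = x_C; substituting into the reaction function, (4/3)x_C = 73/6 and x_C = 9.125.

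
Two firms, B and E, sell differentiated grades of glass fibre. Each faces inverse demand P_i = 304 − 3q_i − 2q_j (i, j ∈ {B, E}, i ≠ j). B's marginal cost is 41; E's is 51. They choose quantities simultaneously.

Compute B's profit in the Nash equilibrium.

3366.75

Firm B's profit: π = q_B(304 − 3q_B − 2q_E) − 41q_B.
∂π/∂q_B = 263 − 6q_B − 2q_E = 0 ⇒ q_B = 263/6 − (1/3)q_E.
Similarly q_E = 253/6 − (1/3)q_B.
Plugging q_E into B's best response: q_B = 263/6 − (1/3)(253/6 − (1/3)q_B) ⇒ (8/9)q_B = 268/9, so q_B = 33.5.
Then q_E = 253/6 − (1/3)·33.5 = 31.
P_B = 304 − 3·33.5 − 2·31 = 141.5.
Profit = (141.5 − 41)·33.5 = 3366.75.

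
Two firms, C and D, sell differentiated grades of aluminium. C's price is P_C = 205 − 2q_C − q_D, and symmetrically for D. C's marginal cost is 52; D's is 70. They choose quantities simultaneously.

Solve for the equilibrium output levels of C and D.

Firm C's profit: π = q_C(205 − 2q_C − q_D) − 52q_C.
∂π/∂q_C = 153 − 4q_C − q_D = 0 ⇒ q_C = 38.25 − 0.25q_D.
Similarly q_D = 33.75 − 0.25q_C.
Solving the two reaction functions simultaneously: (1 − (−0.25)(−0.25))q_C = 38.25 − 0.25·33.75, so 0.9375q_C = 29.8125 and q_C = 31.8.
Then q_D = 33.75 − 0.25·31.8 = 25.8.

31.8, 25.8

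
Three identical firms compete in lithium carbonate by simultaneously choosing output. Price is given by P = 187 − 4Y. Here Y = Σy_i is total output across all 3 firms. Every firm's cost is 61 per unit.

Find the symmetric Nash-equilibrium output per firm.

7.875

A representative firm's profit is π_i = y_i(187 − 4Y) − 61y_i, with Y = y_i + Σ_{j≠i} y_j.
First-order condition: 126 − 8y_i − 4Σ_{j≠i} y_j = 0.
Imposing symmetry (y_j = y for all j) turns Σ_{j≠i} y_j into 2y, so 126 = 16y and y = 7.875.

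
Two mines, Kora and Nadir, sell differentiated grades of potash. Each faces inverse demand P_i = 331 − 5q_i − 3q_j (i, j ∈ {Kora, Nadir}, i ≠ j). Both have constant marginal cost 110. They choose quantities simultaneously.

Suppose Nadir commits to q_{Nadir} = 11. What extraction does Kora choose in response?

18.8

Mine Kora's profit: π = q_{Kora}(331 − 5q_{Kora} − 3q_{Nadir}) − 110q_{Kora}.
∂π/∂q_{Kora} = 221 − 10q_{Kora} − 3q_{Nadir} = 0 ⇒ q_{Kora} = 22.1 − 0.3q_{Nadir}.
At q_{Nadir} = 11: q_{Kora} = 22.1 − 0.3·11 = 18.8.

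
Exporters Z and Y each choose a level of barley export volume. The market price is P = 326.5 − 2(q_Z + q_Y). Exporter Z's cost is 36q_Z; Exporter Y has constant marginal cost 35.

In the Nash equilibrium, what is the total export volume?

97

Exporter Z's profit: π = q_Z(326.5 − 2(q_Z + q_Y)) − 36q_Z.
∂π/∂q_Z = 290.5 − 4q_Z − 2q_Y = 0, so q_Z = 72.625 − 0.5q_Y.
By the same steps for Y: q_Y = 72.875 − 0.5q_Z.
Plugging q_Y into Z's best response: q_Z = 72.625 − 0.5(72.875 − 0.5q_Z) ⇒ 0.75q_Z = 36.1875, so q_Z = 48.25.
Then q_Y = 72.875 − 0.5·48.25 = 48.75.
Total export volume: 48.25 + 48.75 = 97.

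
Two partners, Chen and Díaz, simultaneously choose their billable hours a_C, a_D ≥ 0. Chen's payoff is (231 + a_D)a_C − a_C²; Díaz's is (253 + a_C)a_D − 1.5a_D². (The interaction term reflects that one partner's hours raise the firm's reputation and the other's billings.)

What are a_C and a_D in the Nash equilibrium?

189.2, 147.4

Expanding Chen's payoff: 231a_C + a_Da_C − a_C².
∂π/∂a_C = 231 + a_D − 2a_C = 0, so a_C = 115.5 + 0.5a_D.
Likewise for Díaz: a_D = 253/3 + (1/3)a_C.
Plugging a_D into Chen's best response: a_C = 115.5 + 0.5(253/3 + (1/3)a_C) ⇒ (5/6)a_C = 473/3, so a_C = 189.2.
Then a_D = 253/3 + (1/3)·189.2 = 147.4.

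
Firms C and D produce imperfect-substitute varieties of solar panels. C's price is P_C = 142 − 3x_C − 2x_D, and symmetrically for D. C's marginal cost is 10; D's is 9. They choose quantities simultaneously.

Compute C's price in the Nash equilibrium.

Firm C's profit: π = x_C(142 − 3x_C − 2x_D) − 10x_C.
∂π/∂x_C = 132 − 6x_C − 2x_D = 0 ⇒ x_C = 22 − (1/3)x_D.
Similarly x_D = 133/6 − (1/3)x_C.
Substituting the second reaction function into the first: x_C = 22 − (1/3)(133/6 − (1/3)x_C), which gives (8/9)x_C = 263/18 ⇒ x_C = 16.4375.
Then x_D = 133/6 − (1/3)·16.4375 = 16.6875.
P_C = 142 − 3·16.4375 − 2·16.6875 = 59.3125.

59.3125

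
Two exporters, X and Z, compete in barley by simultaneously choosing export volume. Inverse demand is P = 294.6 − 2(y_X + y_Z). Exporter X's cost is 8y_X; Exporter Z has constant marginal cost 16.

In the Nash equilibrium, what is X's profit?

Exporter X's profit: π = y_X(294.6 − 2(y_X + y_Z)) − 8y_X.
∂π/∂y_X = 286.6 − 4y_X − 2y_Z = 0, so y_X = 71.65 − 0.5y_Z.
By the same steps for Z: y_Z = 69.65 − 0.5y_X.
Substituting the second reaction function into the first: y_X = 71.65 − 0.5(69.65 − 0.5y_X), which gives 0.75y_X = 36.825 ⇒ y_X = 49.1.
Then y_Z = 69.65 − 0.5·49.1 = 45.1.
Price P = 294.6 − 2·94.2 = 106.2.
X's profit: (106.2 − 8)·49.1 = 4821.62.

4821.62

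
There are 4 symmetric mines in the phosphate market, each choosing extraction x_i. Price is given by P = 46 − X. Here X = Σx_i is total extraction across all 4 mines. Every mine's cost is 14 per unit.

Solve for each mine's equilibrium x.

A representative mine's profit is π_i = x_i(46 − X) − 14x_i, with X = x_i + Σ_{j≠i} x_j.
First-order condition: 32 − 2x_i − Σ_{j≠i} x_j = 0.
In a symmetric equilibrium every mine chooses the same x, so Σ_{j≠i} x_j = 3x. The condition becomes 32 − 5x = 0, giving x = 32/5 = 6.4.

6.4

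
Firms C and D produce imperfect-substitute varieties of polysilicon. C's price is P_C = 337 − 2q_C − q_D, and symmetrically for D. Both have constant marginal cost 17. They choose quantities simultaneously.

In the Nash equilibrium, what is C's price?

Firm C's profit: π = q_C(337 − 2q_C − q_D) − 17q_C.
∂π/∂q_C = 320 − 4q_C − q_D = 0 ⇒ q_C = 80 − 0.25q_D.
Setting q_C = q_D in the reaction function: q_C = 80 − 0.25q_C, so q_C = 80 / 1.25 = 64.
P_C = 337 − 2·64 − 64 = 145.

145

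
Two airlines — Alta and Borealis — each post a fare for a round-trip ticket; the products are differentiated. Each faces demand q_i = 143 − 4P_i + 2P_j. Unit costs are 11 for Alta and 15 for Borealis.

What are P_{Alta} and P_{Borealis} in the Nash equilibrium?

31.7, 33.3

Alta's profit: π = (P_{Alta} − 11)(143 − 4P_{Alta} + 2P_{Borealis}).
∂π/∂P_{Alta} = 187 − 8P_{Alta} + 2P_{Borealis} = 0 ⇒ P_{Alta} = 23.375 + 0.25P_{Borealis}.
Similarly P_{Borealis} = 25.375 + 0.25P_{Alta}.
Substituting the second reaction function into the first: P_{Alta} = 23.375 + 0.25(25.375 + 0.25P_{Alta}), which gives 0.9375P_{Alta} = 951/32 ⇒ P_{Alta} = 31.7.
Then P_{Borealis} = 25.375 + 0.25·31.7 = 33.3.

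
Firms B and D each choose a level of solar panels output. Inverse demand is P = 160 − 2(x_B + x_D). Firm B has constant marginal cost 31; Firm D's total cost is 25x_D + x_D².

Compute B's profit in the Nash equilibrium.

1270.08

Firm B's profit: π = x_B(160 − 2(x_B + x_D)) − 31x_B.
∂π/∂x_B = 129 − 4x_B − 2x_D = 0, so x_B = 32.25 − 0.5x_D.
For D: ∂π/∂x_D = 135 − 6x_D − 2x_B = 0 ⇒ x_D = 22.5 − (1/3)x_B.
Plugging x_D into B's best response: x_B = 32.25 − 0.5(22.5 − (1/3)x_B) ⇒ (5/6)x_B = 21, so x_B = 25.2.
Then x_D = 22.5 − (1/3)·25.2 = 14.1.
Price P = 160 − 2·39.3 = 81.4.
B's profit: (81.4 − 31)·25.2 = 1270.08.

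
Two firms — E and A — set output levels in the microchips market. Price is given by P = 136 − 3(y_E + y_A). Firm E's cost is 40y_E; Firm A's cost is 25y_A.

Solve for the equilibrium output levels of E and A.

Firm E's profit: π = y_E(136 − 3(y_E + y_A)) − 40y_E.
∂π/∂y_E = 96 − 6y_E − 3y_A = 0, so y_E = 16 − 0.5y_A.
By the same steps for A: y_A = 18.5 − 0.5y_E.
Plugging y_A into E's best response: y_E = 16 − 0.5(18.5 − 0.5y_E) ⇒ 0.75y_E = 6.75, so y_E = 9.
Then y_A = 18.5 − 0.5·9 = 14.

9, 14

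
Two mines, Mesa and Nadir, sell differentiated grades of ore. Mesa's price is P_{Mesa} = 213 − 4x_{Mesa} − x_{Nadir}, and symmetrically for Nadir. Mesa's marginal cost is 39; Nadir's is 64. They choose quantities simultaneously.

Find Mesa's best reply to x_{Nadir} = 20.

Mine Mesa's profit: π = x_{Mesa}(213 − 4x_{Mesa} − x_{Nadir}) − 39x_{Mesa}.
∂π/∂x_{Mesa} = 174 − 8x_{Mesa} − x_{Nadir} = 0 ⇒ x_{Mesa} = 21.75 − 0.125x_{Nadir}.
At x_{Nadir} = 20: x_{Mesa} = 21.75 − 0.125·20 = 19.25.

19.25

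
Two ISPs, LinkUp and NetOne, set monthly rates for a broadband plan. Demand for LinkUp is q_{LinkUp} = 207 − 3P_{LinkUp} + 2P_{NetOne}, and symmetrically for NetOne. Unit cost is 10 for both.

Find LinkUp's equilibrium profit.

LinkUp's profit: π = (P_{LinkUp} − 10)(207 − 3P_{LinkUp} + 2P_{NetOne}).
∂π/∂P_{LinkUp} = 237 − 6P_{LinkUp} + 2P_{NetOne} = 0 ⇒ P_{LinkUp} = 39.5 + (1/3)P_{NetOne}.
Setting P_{LinkUp} = P_{NetOne} in the reaction function: P_{LinkUp} = 39.5 + (1/3)P_{LinkUp}, so P_{LinkUp} = 39.5 / (2/3) = 59.25.
q_{LinkUp} = 207 − 3·59.25 + 2·59.25 = 147.75.
Profit = (59.25 − 10)·147.75 = 7276.6875.

7276.6875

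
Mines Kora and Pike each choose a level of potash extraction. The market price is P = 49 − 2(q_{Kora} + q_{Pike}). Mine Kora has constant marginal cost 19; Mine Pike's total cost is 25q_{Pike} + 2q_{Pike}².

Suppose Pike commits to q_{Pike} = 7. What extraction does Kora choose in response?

4

Mine Kora's profit: π = q_{Kora}(49 − 2(q_{Kora} + q_{Pike})) − 19q_{Kora}.
∂π/∂q_{Kora} = 30 − 4q_{Kora} − 2q_{Pike} = 0, so q_{Kora} = 7.5 − 0.5q_{Pike}.
At q_{Pike} = 7: q_{Kora} = 7.5 − 0.5·7 = 4.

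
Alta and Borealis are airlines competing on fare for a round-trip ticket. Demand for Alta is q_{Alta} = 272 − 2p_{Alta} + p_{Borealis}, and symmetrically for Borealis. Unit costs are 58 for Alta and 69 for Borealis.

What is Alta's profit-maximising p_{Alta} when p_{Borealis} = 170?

Alta's profit: π = (p_{Alta} − 58)(272 − 2p_{Alta} + p_{Borealis}).
∂π/∂p_{Alta} = 388 − 4p_{Alta} + p_{Borealis} = 0 ⇒ p_{Alta} = 97 + 0.25p_{Borealis}.
At p_{Borealis} = 170: p_{Alta} = 97 + 0.25·170 = 139.5.

139.5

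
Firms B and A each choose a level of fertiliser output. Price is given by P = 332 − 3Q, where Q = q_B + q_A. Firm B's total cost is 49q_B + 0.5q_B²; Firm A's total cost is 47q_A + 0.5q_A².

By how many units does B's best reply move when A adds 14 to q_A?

-6

Firm B's profit: π = q_B(332 − 3(q_B + q_A)) − 49q_B − 0.5q_B².
∂π/∂q_B = 283 − 7q_B − 3q_A = 0, so q_B = 283/7 − (3/7)q_A.
The reaction-function slope is −3/7, so a 14-unit rise in q_A moves q_B by −3/7 × 14 = −6. B's best response falls — the actions are strategic substitutes.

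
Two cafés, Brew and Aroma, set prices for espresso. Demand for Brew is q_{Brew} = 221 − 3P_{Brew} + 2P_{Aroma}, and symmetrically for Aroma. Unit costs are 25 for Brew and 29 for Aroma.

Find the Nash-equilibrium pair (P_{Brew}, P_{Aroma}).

74.75, 76.25

Brew's profit: π = (P_{Brew} − 25)(221 − 3P_{Brew} + 2P_{Aroma}).
∂π/∂P_{Brew} = 296 − 6P_{Brew} + 2P_{Aroma} = 0 ⇒ P_{Brew} = 148/3 + (1/3)P_{Aroma}.
Similarly P_{Aroma} = 154/3 + (1/3)P_{Brew}.
Substituting the second reaction function into the first: P_{Brew} = 148/3 + (1/3)(154/3 + (1/3)P_{Brew}), which gives (8/9)P_{Brew} = 598/9 ⇒ P_{Brew} = 74.75.
Then P_{Aroma} = 154/3 + (1/3)·74.75 = 76.25.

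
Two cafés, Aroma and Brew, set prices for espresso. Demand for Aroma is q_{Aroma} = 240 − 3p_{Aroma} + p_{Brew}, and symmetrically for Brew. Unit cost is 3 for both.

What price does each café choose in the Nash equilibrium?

49.8

Aroma's profit: π = (p_{Aroma} − 3)(240 − 3p_{Aroma} + p_{Brew}).
∂π/∂p_{Aroma} = 249 − 6p_{Aroma} + p_{Brew} = 0 ⇒ p_{Aroma} = 41.5 + (1/6)p_{Brew}.
The game is symmetric, so in equilibrium p_{Brew} = p_{Aroma}: the reaction function gives (5/6)p_{Aroma} = 41.5, hence p_{Aroma} = 49.8.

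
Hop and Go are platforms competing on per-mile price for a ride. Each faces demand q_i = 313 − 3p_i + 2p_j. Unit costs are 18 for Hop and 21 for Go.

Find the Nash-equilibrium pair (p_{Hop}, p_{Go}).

Hop's profit: π = (p_{Hop} − 18)(313 − 3p_{Hop} + 2p_{Go}).
∂π/∂p_{Hop} = 367 − 6p_{Hop} + 2p_{Go} = 0 ⇒ p_{Hop} = 367/6 + (1/3)p_{Go}.
Similarly p_{Go} = 188/3 + (1/3)p_{Hop}.
Solving the two reaction functions simultaneously: (1 − (1/3)(1/3))p_{Hop} = 367/6 + (1/3)·(188/3), so (8/9)p_{Hop} = 1477/18 and p_{Hop} = 92.3125.
Then p_{Go} = 188/3 + (1/3)·92.3125 = 93.4375.

92.3125, 93.4375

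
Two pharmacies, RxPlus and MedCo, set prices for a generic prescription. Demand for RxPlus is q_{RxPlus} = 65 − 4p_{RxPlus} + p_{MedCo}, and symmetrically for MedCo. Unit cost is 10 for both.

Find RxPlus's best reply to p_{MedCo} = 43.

18.5

RxPlus's profit: π = (p_{RxPlus} − 10)(65 − 4p_{RxPlus} + p_{MedCo}).
∂π/∂p_{RxPlus} = 105 − 8p_{RxPlus} + p_{MedCo} = 0 ⇒ p_{RxPlus} = 13.125 + 0.125p_{MedCo}.
At p_{MedCo} = 43: p_{RxPlus} = 13.125 + 0.125·43 = 18.5.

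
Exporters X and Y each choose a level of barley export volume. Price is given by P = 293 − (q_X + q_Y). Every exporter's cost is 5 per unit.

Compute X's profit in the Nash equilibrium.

Exporter X's profit: π = q_X(293 − (q_X + q_Y)) − 5q_X.
∂π/∂q_X = 288 − 2q_X − q_Y = 0, so q_X = 144 − 0.5q_Y.
The game is symmetric, so in equilibrium q_Y = q_X: the reaction function gives 1.5q_X = 144, hence q_X = 96.
Price P = 293 − 192 = 101.
X's profit: (101 − 5)·96 = 9216.

9216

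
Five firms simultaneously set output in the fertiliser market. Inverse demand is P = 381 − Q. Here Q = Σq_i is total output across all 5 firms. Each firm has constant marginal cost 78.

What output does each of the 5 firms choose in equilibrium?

A representative firm's profit is π_i = q_i(381 − Q) − 78q_i, with Q = q_i + Σ_{j≠i} q_j.
First-order condition: 303 − 2q_i − Σ_{j≠i} q_j = 0.
Imposing symmetry (q_j = q for all j) turns Σ_{j≠i} q_j into 4q, so 303 = 6q and q = 50.5.

50.5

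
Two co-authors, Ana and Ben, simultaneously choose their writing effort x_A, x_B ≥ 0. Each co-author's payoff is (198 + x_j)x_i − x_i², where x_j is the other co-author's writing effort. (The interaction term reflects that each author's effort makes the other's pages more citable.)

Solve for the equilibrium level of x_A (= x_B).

Ana's payoff is (198 + x_B)x_A − x_A².
∂π/∂x_A = 198 + x_B − 2x_A = 0, so x_A = 99 + 0.5x_B.
Setting x_A = x_B in the reaction function: x_A = 99 + 0.5x_A, so x_A = 99 / 0.5 = 198.

198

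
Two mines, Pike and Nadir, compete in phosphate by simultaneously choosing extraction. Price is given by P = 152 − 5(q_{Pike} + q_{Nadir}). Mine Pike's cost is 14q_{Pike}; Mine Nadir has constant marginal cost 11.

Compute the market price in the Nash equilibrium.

59

Mine Pike's profit: π = q_{Pike}(152 − 5(q_{Pike} + q_{Nadir})) − 14q_{Pike}.
∂π/∂q_{Pike} = 138 − 10q_{Pike} − 5q_{Nadir} = 0, so q_{Pike} = 13.8 − 0.5q_{Nadir}.
By the same steps for Nadir: q_{Nadir} = 14.1 − 0.5q_{Pike}.
Solving the two reaction functions simultaneously: (1 − (−0.5)(−0.5))q_{Pike} = 13.8 − 0.5·14.1, so 0.75q_{Pike} = 6.75 and q_{Pike} = 9.
Then q_{Nadir} = 14.1 − 0.5·9 = 9.6.
Equilibrium price: P = 152 − 5·18.6 = 59.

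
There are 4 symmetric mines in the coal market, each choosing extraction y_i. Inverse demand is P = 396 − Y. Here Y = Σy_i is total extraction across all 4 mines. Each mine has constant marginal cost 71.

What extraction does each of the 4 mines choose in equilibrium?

65

A representative mine's profit is π_i = y_i(396 − Y) − 71y_i, with Y = y_i + Σ_{j≠i} y_j.
First-order condition: 325 − 2y_i − Σ_{j≠i} y_j = 0.
With identical mines, set every y_j = y: then 325 − 2y − 3y = 0, i.e. y = 325/5 = 65.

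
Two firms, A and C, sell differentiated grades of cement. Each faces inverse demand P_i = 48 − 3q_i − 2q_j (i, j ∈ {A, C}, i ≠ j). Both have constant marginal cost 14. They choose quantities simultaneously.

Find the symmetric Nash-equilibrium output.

4.25

Firm A's profit: π = q_A(48 − 3q_A − 2q_C) − 14q_A.
∂π/∂q_A = 34 − 6q_A − 2q_C = 0 ⇒ q_A = 17/3 − (1/3)q_C.
Setting q_A = q_C in the reaction function: q_A = 17/3 − (1/3)q_A, so q_A = (17/3) / (4/3) = 4.25.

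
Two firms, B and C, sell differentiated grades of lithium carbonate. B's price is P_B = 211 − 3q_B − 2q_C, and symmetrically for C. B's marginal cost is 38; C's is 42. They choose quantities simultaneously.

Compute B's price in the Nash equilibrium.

103.625

Firm B's profit: π = q_B(211 − 3q_B − 2q_C) − 38q_B.
∂π/∂q_B = 173 − 6q_B − 2q_C = 0 ⇒ q_B = 173/6 − (1/3)q_C.
Similarly q_C = 169/6 − (1/3)q_B.
Solving the two reaction functions simultaneously: (1 − (−1/3)(−1/3))q_B = 173/6 − (1/3)·(169/6), so (8/9)q_B = 175/9 and q_B = 21.875.
Then q_C = 169/6 − (1/3)·21.875 = 20.875.
P_B = 211 − 3·21.875 − 2·20.875 = 103.625.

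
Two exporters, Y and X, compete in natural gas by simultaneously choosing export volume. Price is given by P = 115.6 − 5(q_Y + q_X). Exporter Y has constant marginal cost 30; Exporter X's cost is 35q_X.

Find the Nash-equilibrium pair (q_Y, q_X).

6.04, 5.04

Exporter Y's profit: π = q_Y(115.6 − 5(q_Y + q_X)) − 30q_Y.
∂π/∂q_Y = 85.6 − 10q_Y − 5q_X = 0, so q_Y = 8.56 − 0.5q_X.
By the same steps for X: q_X = 8.06 − 0.5q_Y.
Solving the two reaction functions simultaneously: (1 − (−0.5)(−0.5))q_Y = 8.56 − 0.5·8.06, so 0.75q_Y = 4.53 and q_Y = 6.04.
Then q_X = 8.06 − 0.5·6.04 = 5.04.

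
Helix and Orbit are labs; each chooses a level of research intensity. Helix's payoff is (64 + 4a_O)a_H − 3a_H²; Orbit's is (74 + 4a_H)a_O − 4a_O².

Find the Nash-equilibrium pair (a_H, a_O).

Expanding Helix's payoff: 64a_H + 4a_Oa_H − 3a_H².
∂π/∂a_H = 64 + 4a_O − 6a_H = 0, so a_H = 32/3 + (2/3)a_O.
Likewise for Orbit: a_O = 9.25 + 0.5a_H.
Plugging a_O into Helix's best response: a_H = 32/3 + (2/3)(9.25 + 0.5a_H) ⇒ (2/3)a_H = 101/6, so a_H = 25.25.
Then a_O = 9.25 + 0.5·25.25 = 21.875.

25.25, 21.875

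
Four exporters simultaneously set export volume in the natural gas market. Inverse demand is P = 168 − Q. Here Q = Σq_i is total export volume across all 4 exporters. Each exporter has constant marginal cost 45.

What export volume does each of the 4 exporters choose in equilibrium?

24.6

A representative exporter's profit is π_i = q_i(168 − Q) − 45q_i, with Q = q_i + Σ_{j≠i} q_j.
First-order condition: 123 − 2q_i − Σ_{j≠i} q_j = 0.
With identical exporters, set every q_j = q: then 123 − 2q − 3q = 0, i.e. q = 123/5 = 24.6.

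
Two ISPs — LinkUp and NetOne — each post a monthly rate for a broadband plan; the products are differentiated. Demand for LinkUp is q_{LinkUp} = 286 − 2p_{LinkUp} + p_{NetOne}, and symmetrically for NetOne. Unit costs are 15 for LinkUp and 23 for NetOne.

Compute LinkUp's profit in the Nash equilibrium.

LinkUp's profit: π = (p_{LinkUp} − 15)(286 − 2p_{LinkUp} + p_{NetOne}).
∂π/∂p_{LinkUp} = 316 − 4p_{LinkUp} + p_{NetOne} = 0 ⇒ p_{LinkUp} = 79 + 0.25p_{NetOne}.
Similarly p_{NetOne} = 83 + 0.25p_{LinkUp}.
Substituting the second reaction function into the first: p_{LinkUp} = 79 + 0.25(83 + 0.25p_{LinkUp}), which gives 0.9375p_{LinkUp} = 99.75 ⇒ p_{LinkUp} = 106.4.
Then p_{NetOne} = 83 + 0.25·106.4 = 109.6.
q_{LinkUp} = 286 − 2·106.4 + 109.6 = 182.8.
Profit = (106.4 − 15)·182.8 = 16707.92.

16707.92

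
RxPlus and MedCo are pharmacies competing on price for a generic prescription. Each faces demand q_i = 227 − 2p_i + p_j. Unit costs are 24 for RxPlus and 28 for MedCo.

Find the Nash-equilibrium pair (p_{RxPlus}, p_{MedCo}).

RxPlus's profit: π = (p_{RxPlus} − 24)(227 − 2p_{RxPlus} + p_{MedCo}).
∂π/∂p_{RxPlus} = 275 − 4p_{RxPlus} + p_{MedCo} = 0 ⇒ p_{RxPlus} = 68.75 + 0.25p_{MedCo}.
Similarly p_{MedCo} = 70.75 + 0.25p_{RxPlus}.
Plugging p_{MedCo} into RxPlus's best response: p_{RxPlus} = 68.75 + 0.25(70.75 + 0.25p_{RxPlus}) ⇒ 0.9375p_{RxPlus} = 86.4375, so p_{RxPlus} = 92.2.
Then p_{MedCo} = 70.75 + 0.25·92.2 = 93.8.

92.2, 93.8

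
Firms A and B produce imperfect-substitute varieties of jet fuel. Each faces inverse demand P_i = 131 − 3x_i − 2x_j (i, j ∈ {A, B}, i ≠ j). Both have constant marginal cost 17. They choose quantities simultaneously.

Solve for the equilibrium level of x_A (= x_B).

14.25

Firm A's profit: π = x_A(131 − 3x_A − 2x_B) − 17x_A.
∂π/∂x_A = 114 − 6x_A − 2x_B = 0 ⇒ x_A = 19 − (1/3)x_B.
The game is symmetric, so in equilibrium x_B = x_A: the reaction function gives (4/3)x_A = 19, hence x_A = 14.25.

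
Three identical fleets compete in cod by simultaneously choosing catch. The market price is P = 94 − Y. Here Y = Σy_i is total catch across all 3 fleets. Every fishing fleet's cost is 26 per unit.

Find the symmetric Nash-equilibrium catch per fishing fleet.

A representative fishing fleet's profit is π_i = y_i(94 − Y) − 26y_i, with Y = y_i + Σ_{j≠i} y_j.
First-order condition: 68 − 2y_i − Σ_{j≠i} y_j = 0.
Imposing symmetry (y_j = y for all j) turns Σ_{j≠i} y_j into 2y, so 68 = 4y and y = 17.

17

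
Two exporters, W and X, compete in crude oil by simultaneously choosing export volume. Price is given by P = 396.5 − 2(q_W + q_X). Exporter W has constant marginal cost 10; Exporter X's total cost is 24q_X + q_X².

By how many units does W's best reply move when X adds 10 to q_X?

Exporter W's profit: π = q_W(396.5 − 2(q_W + q_X)) − 10q_W.
∂π/∂q_W = 386.5 − 4q_W − 2q_X = 0, so q_W = 96.625 − 0.5q_X.
The reaction-function slope is −0.5, so a 10-unit rise in q_X moves q_W by −0.5 × 10 = −5. W's best response falls — the actions are strategic substitutes.

-5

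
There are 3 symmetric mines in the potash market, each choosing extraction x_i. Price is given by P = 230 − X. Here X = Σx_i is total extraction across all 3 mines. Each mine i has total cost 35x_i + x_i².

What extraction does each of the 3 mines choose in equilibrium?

32.5

A representative mine's profit is π_i = x_i(230 − X) − 35x_i − x_i², with X = x_i + Σ_{j≠i} x_j.
First-order condition: 195 − 4x_i − Σ_{j≠i} x_j = 0.
In a symmetric equilibrium every mine chooses the same x, so Σ_{j≠i} x_j = 2x. The condition becomes 195 − 6x = 0, giving x = 195/6 = 32.5.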